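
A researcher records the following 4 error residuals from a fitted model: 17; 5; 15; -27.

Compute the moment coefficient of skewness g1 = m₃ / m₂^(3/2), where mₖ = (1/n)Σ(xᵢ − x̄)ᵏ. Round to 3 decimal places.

x̄ = (17 + 5 + 15 - 27) / 4 = 2.5000
deviations (xᵢ − x̄): 14.5000, 2.5000, 12.5000, -29.5000
Σ(xᵢ − x̄)² = 1243.0000 ⇒ m₂ = 1243.0000/4 = 310.75000
Σ(xᵢ − x̄)³ = -20655.0000 ⇒ m₃ = -20655.0000/4 = -5163.75000
m₂^(3/2) = 310.75000^(1.5) = 5477.93287
g1 = m₃ / m₂^(3/2) = -5163.75000 / 5477.93287 ≈ -0.943

-0.943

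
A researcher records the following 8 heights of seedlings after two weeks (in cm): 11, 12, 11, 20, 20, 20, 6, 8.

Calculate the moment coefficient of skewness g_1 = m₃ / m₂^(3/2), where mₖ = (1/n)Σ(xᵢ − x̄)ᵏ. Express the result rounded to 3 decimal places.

x̄ = (11 + 12 + 11 + 20 + 20 + 20 + 6 + 8) / 8 = 13.5000
deviations (xᵢ − x̄): -2.5000, -1.5000, -2.5000, 6.5000, 6.5000, 6.5000, -7.5000, -5.5000
Σ(xᵢ − x̄)² = 228.0000 ⇒ m₂ = 228.0000/8 = 28.50000
Σ(xᵢ − x̄)³ = 201.0000 ⇒ m₃ = 201.0000/8 = 25.12500
m₂^(3/2) = 28.50000^(1.5) = 152.14837
g_1 = m₃ / m₂^(3/2) = 25.12500 / 152.14837 ≈ 0.165

0.165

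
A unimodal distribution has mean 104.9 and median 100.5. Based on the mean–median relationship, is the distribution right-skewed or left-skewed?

mean − median = 104.9 − 100.5 = 4.4
mean > median ⇒ the longer tail is on the right ⇒ right-skewed (positively skewed).

right-skewed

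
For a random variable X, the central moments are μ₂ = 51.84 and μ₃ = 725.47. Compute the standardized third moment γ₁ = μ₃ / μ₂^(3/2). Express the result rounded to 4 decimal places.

σ = √μ₂ = √51.84 = 7.20000
σ³ = μ₂^(3/2) = 373.24800
γ₁ = μ₃/σ³ = 725.47 / 373.24800 ≈ 1.9437

1.9437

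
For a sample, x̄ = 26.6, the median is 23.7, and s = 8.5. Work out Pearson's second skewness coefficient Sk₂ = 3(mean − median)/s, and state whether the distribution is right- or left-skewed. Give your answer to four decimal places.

Sk₂ = 3(26.6 − 23.7) / 8.5 = 3 × 2.9000 / 8.5
    = 8.7000 / 8.5 ≈ 1.0235
Sk₂ > 0 ⇒ mean > median ⇒ right-skewed (positive skew).

1.0235, right-skewed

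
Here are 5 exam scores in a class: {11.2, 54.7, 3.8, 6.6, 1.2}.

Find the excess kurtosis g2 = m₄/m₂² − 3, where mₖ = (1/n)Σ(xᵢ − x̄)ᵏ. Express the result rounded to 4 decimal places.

0.1106

x̄ = 15.5000
Σ(xᵢ − x̄)² = 1975.7200 ⇒ m₂ = 395.14400
Σ(xᵢ − x̄)⁴ = 2428433.6260 ⇒ m₄ = 485686.72520
m₂² = 156138.78074
g2 = m₄/m₂² − 3 = 3.11061 − 3 ≈ 0.1106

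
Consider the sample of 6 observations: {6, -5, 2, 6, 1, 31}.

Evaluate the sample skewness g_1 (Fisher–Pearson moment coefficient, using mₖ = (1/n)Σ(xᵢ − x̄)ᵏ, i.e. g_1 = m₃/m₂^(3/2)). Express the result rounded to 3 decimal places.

1.358

x̄ = (6 - 5 + 2 + 6 + 1 + 31) / 6 = 6.8333
deviations (xᵢ − x̄): -0.8333, -11.8333, -4.8333, -0.8333, -5.8333, 24.1667
Σ(xᵢ − x̄)² = 782.8333 ⇒ m₂ = 782.8333/6 = 130.47222
Σ(xᵢ − x̄)³ = 12144.4444 ⇒ m₃ = 12144.4444/6 = 2024.07407
m₂^(3/2) = 130.47222^(1.5) = 1490.31162
g_1 = m₃ / m₂^(3/2) = 2024.07407 / 1490.31162 ≈ 1.358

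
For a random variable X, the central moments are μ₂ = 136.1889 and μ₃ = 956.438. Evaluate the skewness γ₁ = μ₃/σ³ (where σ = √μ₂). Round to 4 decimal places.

0.6018

σ = √μ₂ = √136.1889 = 11.67000
σ³ = μ₂^(3/2) = 1589.32446
γ₁ = μ₃/σ³ = 956.438 / 1589.32446 ≈ 0.6018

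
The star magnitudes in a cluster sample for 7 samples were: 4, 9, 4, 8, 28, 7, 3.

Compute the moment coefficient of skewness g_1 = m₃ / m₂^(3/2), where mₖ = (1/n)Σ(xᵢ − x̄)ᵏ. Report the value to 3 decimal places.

x̄ = (4 + 9 + 4 + 8 + 28 + 7 + 3) / 7 = 9.0000
deviations (xᵢ − x̄): -5.0000, 0.0000, -5.0000, -1.0000, 19.0000, -2.0000, -6.0000
Σ(xᵢ − x̄)² = 452.0000 ⇒ m₂ = 452.0000/7 = 64.57143
Σ(xᵢ − x̄)³ = 6384.0000 ⇒ m₃ = 6384.0000/7 = 912.00000
m₂^(3/2) = 64.57143^(1.5) = 518.87243
g_1 = m₃ / m₂^(3/2) = 912.00000 / 518.87243 ≈ 1.758

1.758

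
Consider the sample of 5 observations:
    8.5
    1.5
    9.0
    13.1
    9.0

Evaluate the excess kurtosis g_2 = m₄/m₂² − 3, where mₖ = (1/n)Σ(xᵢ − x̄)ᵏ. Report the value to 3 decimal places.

-0.360

x̄ = 8.2200
Σ(xᵢ − x̄)² = 70.2680 ⇒ m₂ = 14.05360
Σ(xᵢ − x̄)⁴ = 2607.1532 ⇒ m₄ = 521.43064
m₂² = 197.50367
g_2 = m₄/m₂² − 3 = 2.64011 − 3 ≈ -0.360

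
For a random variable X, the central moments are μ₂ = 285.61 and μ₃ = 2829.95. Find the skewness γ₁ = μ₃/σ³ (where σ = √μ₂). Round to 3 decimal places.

σ = √μ₂ = √285.61 = 16.90000
σ³ = μ₂^(3/2) = 4826.80900
γ₁ = μ₃/σ³ = 2829.95 / 4826.80900 ≈ 0.586

0.586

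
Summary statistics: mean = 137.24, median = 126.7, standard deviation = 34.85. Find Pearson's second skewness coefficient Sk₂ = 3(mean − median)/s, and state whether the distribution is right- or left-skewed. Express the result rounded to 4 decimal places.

0.9073, right-skewed

Sk₂ = 3(137.24 − 126.7) / 34.85 = 3 × 10.5400 / 34.85
    = 31.6200 / 34.85 ≈ 0.9073
Sk₂ > 0 ⇒ mean > median ⇒ right-skewed (positive skew).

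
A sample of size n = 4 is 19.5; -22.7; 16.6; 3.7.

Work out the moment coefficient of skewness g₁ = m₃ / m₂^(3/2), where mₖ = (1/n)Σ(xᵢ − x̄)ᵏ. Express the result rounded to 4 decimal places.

x̄ = (19.5 - 22.7 + 16.6 + 3.7) / 4 = 4.2750
deviations (xᵢ − x̄): 15.2250, -26.9750, 12.3250, -0.5750
Σ(xᵢ − x̄)² = 1111.6875 ⇒ m₂ = 1111.6875/4 = 277.92188
Σ(xᵢ − x̄)³ = -14227.1644 ⇒ m₃ = -14227.1644/4 = -3556.79109
m₂^(3/2) = 277.92188^(1.5) = 4633.23253
g₁ = m₃ / m₂^(3/2) = -3556.79109 / 4633.23253 ≈ -0.7677

-0.7677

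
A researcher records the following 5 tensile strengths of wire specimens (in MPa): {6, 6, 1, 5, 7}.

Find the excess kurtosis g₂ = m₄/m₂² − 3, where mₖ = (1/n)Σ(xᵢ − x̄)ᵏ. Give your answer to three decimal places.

x̄ = 5.0000
Σ(xᵢ − x̄)² = 22.0000 ⇒ m₂ = 4.40000
Σ(xᵢ − x̄)⁴ = 274.0000 ⇒ m₄ = 54.80000
m₂² = 19.36000
g₂ = m₄/m₂² − 3 = 2.83058 − 3 ≈ -0.169

-0.169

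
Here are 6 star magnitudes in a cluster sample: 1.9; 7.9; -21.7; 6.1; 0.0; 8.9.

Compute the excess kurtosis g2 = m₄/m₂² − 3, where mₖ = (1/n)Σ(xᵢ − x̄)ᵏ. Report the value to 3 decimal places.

0.567

x̄ = 0.5167
Σ(xᵢ − x̄)² = 651.7283 ⇒ m₂ = 108.62139
Σ(xᵢ − x̄)⁴ = 252508.0690 ⇒ m₄ = 42084.67817
m₂² = 11798.60612
g2 = m₄/m₂² − 3 = 3.56692 − 3 ≈ 0.567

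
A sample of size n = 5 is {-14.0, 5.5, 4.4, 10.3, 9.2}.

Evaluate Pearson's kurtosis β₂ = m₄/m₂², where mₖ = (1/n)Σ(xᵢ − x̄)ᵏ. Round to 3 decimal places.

2.951

x̄ = 3.0800
Σ(xᵢ − x̄)² = 388.9080 ⇒ m₂ = 77.78160
Σ(xᵢ − x̄)⁴ = 89261.8280 ⇒ m₄ = 17852.36560
m₂² = 6049.97730
β₂ = m₄/m₂² = 17852.36560 / 6049.97730 ≈ 2.951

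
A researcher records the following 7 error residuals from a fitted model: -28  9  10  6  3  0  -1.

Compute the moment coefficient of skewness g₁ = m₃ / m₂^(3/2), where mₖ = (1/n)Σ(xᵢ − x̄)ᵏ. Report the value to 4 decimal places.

x̄ = (-28 + 9 + 10 + 6 + 3 + 0 - 1) / 7 = -0.1429
deviations (xᵢ − x̄): -27.8571, 9.1429, 10.1429, 6.1429, 3.1429, 0.1429, -0.8571
Σ(xᵢ − x̄)² = 1010.8571 ⇒ m₂ = 1010.8571/7 = 144.40816
Σ(xᵢ − x̄)³ = -19547.7551 ⇒ m₃ = -19547.7551/7 = -2792.53644
m₂^(3/2) = 144.40816^(1.5) = 1735.35214
g₁ = m₃ / m₂^(3/2) = -2792.53644 / 1735.35214 ≈ -1.6092

-1.6092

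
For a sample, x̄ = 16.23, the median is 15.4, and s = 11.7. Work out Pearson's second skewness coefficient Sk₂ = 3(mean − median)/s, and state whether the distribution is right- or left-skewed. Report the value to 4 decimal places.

Sk₂ = 3(16.23 − 15.4) / 11.7 = 3 × 0.8300 / 11.7
    = 2.4900 / 11.7 ≈ 0.2128
Sk₂ > 0 ⇒ mean > median ⇒ right-skewed (positive skew).

0.2128, right-skewed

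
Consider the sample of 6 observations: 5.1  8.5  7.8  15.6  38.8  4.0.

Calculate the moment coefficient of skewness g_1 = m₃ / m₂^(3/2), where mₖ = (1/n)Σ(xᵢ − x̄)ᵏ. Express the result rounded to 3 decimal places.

1.447

x̄ = (5.1 + 8.5 + 7.8 + 15.6 + 38.8 + 4.0) / 6 = 13.3000
deviations (xᵢ − x̄): -8.2000, -4.8000, -5.5000, 2.3000, 25.5000, -9.3000
Σ(xᵢ − x̄)² = 862.5600 ⇒ m₂ = 862.5600/6 = 143.76000
Σ(xᵢ − x̄)³ = 14960.8500 ⇒ m₃ = 14960.8500/6 = 2493.47500
m₂^(3/2) = 143.76000^(1.5) = 1723.68180
g_1 = m₃ / m₂^(3/2) = 2493.47500 / 1723.68180 ≈ 1.447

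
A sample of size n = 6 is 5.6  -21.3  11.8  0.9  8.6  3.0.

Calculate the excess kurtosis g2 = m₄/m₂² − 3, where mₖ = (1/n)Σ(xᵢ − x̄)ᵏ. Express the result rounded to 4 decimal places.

x̄ = 1.4333
Σ(xᵢ − x̄)² = 695.7333 ⇒ m₂ = 115.95556
Σ(xᵢ − x̄)⁴ = 281581.6342 ⇒ m₄ = 46930.27236
m₂² = 13445.69086
g2 = m₄/m₂² − 3 = 3.49036 − 3 ≈ 0.4904

0.4904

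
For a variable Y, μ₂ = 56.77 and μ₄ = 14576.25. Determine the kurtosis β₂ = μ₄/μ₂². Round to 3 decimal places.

μ₂² = 56.77² = 3222.83290
μ₄/μ₂² = 14576.25 / 3222.83290 = 4.52281
β₂ ≈ 4.523

4.523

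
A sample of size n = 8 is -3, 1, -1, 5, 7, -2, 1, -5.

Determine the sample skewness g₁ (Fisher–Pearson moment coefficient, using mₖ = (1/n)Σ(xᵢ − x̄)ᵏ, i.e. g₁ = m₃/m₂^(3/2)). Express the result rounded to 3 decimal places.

x̄ = (-3 + 1 - 1 + 5 + 7 - 2 + 1 - 5) / 8 = 0.3750
deviations (xᵢ − x̄): -3.3750, 0.6250, -1.3750, 4.6250, 6.6250, -2.3750, 0.6250, -5.3750
Σ(xᵢ − x̄)² = 113.8750 ⇒ m₂ = 113.8750/8 = 14.23438
Σ(xᵢ − x̄)³ = 180.4688 ⇒ m₃ = 180.4688/8 = 22.55859
m₂^(3/2) = 14.23438^(1.5) = 53.70412
g₁ = m₃ / m₂^(3/2) = 22.55859 / 53.70412 ≈ 0.420

0.420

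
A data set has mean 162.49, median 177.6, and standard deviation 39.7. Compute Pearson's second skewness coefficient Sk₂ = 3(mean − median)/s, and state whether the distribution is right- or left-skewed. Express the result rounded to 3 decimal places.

Sk₂ = 3(162.49 − 177.6) / 39.7 = 3 × -15.1100 / 39.7
    = -45.3300 / 39.7 ≈ -1.142
Sk₂ < 0 ⇒ mean < median ⇒ left-skewed (negative skew).

-1.142, left-skewed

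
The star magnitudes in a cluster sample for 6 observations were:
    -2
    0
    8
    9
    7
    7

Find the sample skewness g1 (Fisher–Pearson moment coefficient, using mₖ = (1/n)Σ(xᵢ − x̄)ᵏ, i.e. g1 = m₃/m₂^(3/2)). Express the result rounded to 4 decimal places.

x̄ = (-2 + 0 + 8 + 9 + 7 + 7) / 6 = 4.8333
deviations (xᵢ − x̄): -6.8333, -4.8333, 3.1667, 4.1667, 2.1667, 2.1667
Σ(xᵢ − x̄)² = 106.8333 ⇒ m₂ = 106.8333/6 = 17.80556
Σ(xᵢ − x̄)³ = -307.5556 ⇒ m₃ = -307.5556/6 = -51.25926
m₂^(3/2) = 17.80556^(1.5) = 75.13344
g1 = m₃ / m₂^(3/2) = -51.25926 / 75.13344 ≈ -0.6822

-0.6822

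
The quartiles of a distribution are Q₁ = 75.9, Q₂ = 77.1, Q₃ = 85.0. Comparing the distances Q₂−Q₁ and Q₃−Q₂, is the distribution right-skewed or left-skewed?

Q₂ − Q₁ = 1.2;  Q₃ − Q₂ = 7.9
Q₃ − Q₂ > Q₂ − Q₁ ⇒ the upper half is more spread out ⇒ right-skewed.

right-skewed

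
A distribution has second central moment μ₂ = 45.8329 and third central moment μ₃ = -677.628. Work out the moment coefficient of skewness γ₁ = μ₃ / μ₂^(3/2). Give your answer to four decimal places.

σ = √μ₂ = √45.8329 = 6.77000
σ³ = μ₂^(3/2) = 310.28873
γ₁ = μ₃/σ³ = -677.628 / 310.28873 ≈ -2.1839

-2.1839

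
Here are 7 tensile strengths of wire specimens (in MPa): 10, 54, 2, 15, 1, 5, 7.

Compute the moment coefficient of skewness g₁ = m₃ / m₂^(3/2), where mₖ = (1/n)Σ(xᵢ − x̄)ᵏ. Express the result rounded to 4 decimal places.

1.7707

x̄ = (10 + 54 + 2 + 15 + 1 + 5 + 7) / 7 = 13.4286
deviations (xᵢ − x̄): -3.4286, 40.5714, -11.4286, 1.5714, -12.4286, -8.4286, -6.4286
Σ(xᵢ − x̄)² = 2057.7143 ⇒ m₂ = 2057.7143/7 = 293.95918
Σ(xᵢ − x̄)³ = 62468.8163 ⇒ m₃ = 62468.8163/7 = 8924.11662
m₂^(3/2) = 293.95918^(1.5) = 5040.00015
g₁ = m₃ / m₂^(3/2) = 8924.11662 / 5040.00015 ≈ 1.7707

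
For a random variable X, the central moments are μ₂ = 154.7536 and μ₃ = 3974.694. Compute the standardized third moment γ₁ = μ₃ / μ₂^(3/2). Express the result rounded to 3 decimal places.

σ = √μ₂ = √154.7536 = 12.44000
σ³ = μ₂^(3/2) = 1925.13478
γ₁ = μ₃/σ³ = 3974.694 / 1925.13478 ≈ 2.065

2.065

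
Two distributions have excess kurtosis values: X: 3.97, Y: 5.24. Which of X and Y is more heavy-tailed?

Higher excess kurtosis ⇒ heavier tails relative to the normal distribution.
3.97 vs 5.24: the larger is 5.24, so Y has heavier tails.

Y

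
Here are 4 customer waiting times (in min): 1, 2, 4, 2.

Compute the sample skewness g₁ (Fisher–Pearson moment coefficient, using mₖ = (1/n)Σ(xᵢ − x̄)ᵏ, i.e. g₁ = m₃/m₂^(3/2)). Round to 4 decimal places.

0.6520

x̄ = (1 + 2 + 4 + 2) / 4 = 2.2500
deviations (xᵢ − x̄): -1.2500, -0.2500, 1.7500, -0.2500
Σ(xᵢ − x̄)² = 4.7500 ⇒ m₂ = 4.7500/4 = 1.18750
Σ(xᵢ − x̄)³ = 3.3750 ⇒ m₃ = 3.3750/4 = 0.84375
m₂^(3/2) = 1.18750^(1.5) = 1.29405
g₁ = m₃ / m₂^(3/2) = 0.84375 / 1.29405 ≈ 0.6520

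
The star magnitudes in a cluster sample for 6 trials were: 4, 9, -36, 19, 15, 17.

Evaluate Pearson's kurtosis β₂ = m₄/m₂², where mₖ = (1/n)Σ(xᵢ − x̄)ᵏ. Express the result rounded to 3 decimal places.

3.693

x̄ = 4.6667
Σ(xᵢ − x̄)² = 2137.3333 ⇒ m₂ = 356.22222
Σ(xᵢ − x̄)⁴ = 2812080.4444 ⇒ m₄ = 468680.07407
m₂² = 126894.27160
β₂ = m₄/m₂² = 468680.07407 / 126894.27160 ≈ 3.693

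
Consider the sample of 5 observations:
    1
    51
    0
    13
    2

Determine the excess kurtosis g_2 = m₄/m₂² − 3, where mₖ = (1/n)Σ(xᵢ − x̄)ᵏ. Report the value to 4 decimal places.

-0.0608

x̄ = 13.4000
Σ(xᵢ − x̄)² = 1877.2000 ⇒ m₂ = 375.44000
Σ(xᵢ − x̄)⁴ = 2071490.8960 ⇒ m₄ = 414298.17920
m₂² = 140955.19360
g_2 = m₄/m₂² − 3 = 2.93922 − 3 ≈ -0.0608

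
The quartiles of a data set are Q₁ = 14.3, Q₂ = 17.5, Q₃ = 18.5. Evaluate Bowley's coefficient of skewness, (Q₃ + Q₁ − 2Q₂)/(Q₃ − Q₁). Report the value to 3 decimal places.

-0.524

numerator: Q₃ + Q₁ − 2Q₂ = 18.5 + 14.3 − 2×17.5 = -2.2000
denominator: Q₃ − Q₁ = 18.5 − 14.3 = 4.2000
Bowley skewness = -2.2000 / 4.2000 ≈ -0.524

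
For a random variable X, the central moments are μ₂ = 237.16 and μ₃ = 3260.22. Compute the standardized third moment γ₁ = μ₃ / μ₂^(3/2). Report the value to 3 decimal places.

σ = √μ₂ = √237.16 = 15.40000
σ³ = μ₂^(3/2) = 3652.26400
γ₁ = μ₃/σ³ = 3260.22 / 3652.26400 ≈ 0.893

0.893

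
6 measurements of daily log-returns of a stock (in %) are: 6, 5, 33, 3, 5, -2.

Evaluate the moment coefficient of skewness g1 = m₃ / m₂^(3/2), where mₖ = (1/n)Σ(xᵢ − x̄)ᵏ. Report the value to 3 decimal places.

x̄ = (6 + 5 + 33 + 3 + 5 - 2) / 6 = 8.3333
deviations (xᵢ − x̄): -2.3333, -3.3333, 24.6667, -5.3333, -3.3333, -10.3333
Σ(xᵢ − x̄)² = 771.3333 ⇒ m₂ = 771.3333/6 = 128.55556
Σ(xᵢ − x̄)³ = 13666.4444 ⇒ m₃ = 13666.4444/6 = 2277.74074
m₂^(3/2) = 128.55556^(1.5) = 1457.59300
g1 = m₃ / m₂^(3/2) = 2277.74074 / 1457.59300 ≈ 1.563

1.563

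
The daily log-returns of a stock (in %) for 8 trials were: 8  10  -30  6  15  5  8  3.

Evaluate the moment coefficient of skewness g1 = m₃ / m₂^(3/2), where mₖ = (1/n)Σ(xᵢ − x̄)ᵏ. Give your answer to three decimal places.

x̄ = (8 + 10 - 30 + 6 + 15 + 5 + 8 + 3) / 8 = 3.1250
deviations (xᵢ − x̄): 4.8750, 6.8750, -33.1250, 2.8750, 11.8750, 1.8750, 4.8750, -0.1250
Σ(xᵢ − x̄)² = 1344.8750 ⇒ m₂ = 1344.8750/8 = 168.10938
Σ(xᵢ − x̄)³ = -34085.3438 ⇒ m₃ = -34085.3438/8 = -4260.66797
m₂^(3/2) = 168.10938^(1.5) = 2179.65571
g1 = m₃ / m₂^(3/2) = -4260.66797 / 2179.65571 ≈ -1.955

-1.955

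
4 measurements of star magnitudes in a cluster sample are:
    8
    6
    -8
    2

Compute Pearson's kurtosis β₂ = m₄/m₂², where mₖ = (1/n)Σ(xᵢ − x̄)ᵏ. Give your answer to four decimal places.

2.0000

x̄ = 2.0000
Σ(xᵢ − x̄)² = 152.0000 ⇒ m₂ = 38.00000
Σ(xᵢ − x̄)⁴ = 11552.0000 ⇒ m₄ = 2888.00000
m₂² = 1444.00000
β₂ = m₄/m₂² = 2888.00000 / 1444.00000 ≈ 2.0000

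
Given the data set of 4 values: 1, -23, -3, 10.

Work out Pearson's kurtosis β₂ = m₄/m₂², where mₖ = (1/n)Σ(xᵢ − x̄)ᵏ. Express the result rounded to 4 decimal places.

2.0444

x̄ = -3.7500
Σ(xᵢ − x̄)² = 582.7500 ⇒ m₂ = 145.68750
Σ(xᵢ − x̄)⁴ = 173570.5781 ⇒ m₄ = 43392.64453
m₂² = 21224.84766
β₂ = m₄/m₂² = 43392.64453 / 21224.84766 ≈ 2.0444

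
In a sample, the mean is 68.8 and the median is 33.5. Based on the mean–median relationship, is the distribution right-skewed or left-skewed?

mean − median = 68.8 − 33.5 = 35.3
mean > median ⇒ the longer tail is on the right ⇒ right-skewed (positively skewed).

right-skewed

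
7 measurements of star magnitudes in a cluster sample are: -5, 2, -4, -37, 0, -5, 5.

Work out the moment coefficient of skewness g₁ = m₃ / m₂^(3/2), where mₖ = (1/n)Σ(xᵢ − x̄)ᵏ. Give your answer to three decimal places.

x̄ = (-5 + 2 - 4 - 37 + 0 - 5 + 5) / 7 = -6.2857
deviations (xᵢ − x̄): 1.2857, 8.2857, 2.2857, -30.7143, 6.2857, 1.2857, 11.2857
Σ(xᵢ − x̄)² = 1187.4286 ⇒ m₂ = 1187.4286/7 = 169.63265
Σ(xᵢ − x̄)³ = -26704.0408 ⇒ m₃ = -26704.0408/7 = -3814.86297
m₂^(3/2) = 169.63265^(1.5) = 2209.34827
g₁ = m₃ / m₂^(3/2) = -3814.86297 / 2209.34827 ≈ -1.727

-1.727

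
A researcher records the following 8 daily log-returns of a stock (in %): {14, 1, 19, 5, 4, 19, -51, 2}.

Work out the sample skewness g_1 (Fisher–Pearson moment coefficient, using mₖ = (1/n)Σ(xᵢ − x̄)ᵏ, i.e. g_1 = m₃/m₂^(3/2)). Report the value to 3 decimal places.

x̄ = (14 + 1 + 19 + 5 + 4 + 19 - 51 + 2) / 8 = 1.6250
deviations (xᵢ − x̄): 12.3750, -0.6250, 17.3750, 3.3750, 2.3750, 17.3750, -52.6250, 0.3750
Σ(xᵢ − x̄)² = 3543.8750 ⇒ m₂ = 3543.8750/8 = 442.98438
Σ(xᵢ − x̄)³ = -133301.7188 ⇒ m₃ = -133301.7188/8 = -16662.71484
m₂^(3/2) = 442.98438^(1.5) = 9323.57808
g_1 = m₃ / m₂^(3/2) = -16662.71484 / 9323.57808 ≈ -1.787

-1.787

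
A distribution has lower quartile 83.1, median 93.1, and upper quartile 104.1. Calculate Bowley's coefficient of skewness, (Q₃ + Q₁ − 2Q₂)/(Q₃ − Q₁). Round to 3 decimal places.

0.048

numerator: Q₃ + Q₁ − 2Q₂ = 104.1 + 83.1 − 2×93.1 = 1.0000
denominator: Q₃ − Q₁ = 104.1 − 83.1 = 21.0000
Bowley skewness = 1.0000 / 21.0000 ≈ 0.048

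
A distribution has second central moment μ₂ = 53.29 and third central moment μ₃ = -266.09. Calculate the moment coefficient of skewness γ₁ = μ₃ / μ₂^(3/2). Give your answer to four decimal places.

-0.6840

σ = √μ₂ = √53.29 = 7.30000
σ³ = μ₂^(3/2) = 389.01700
γ₁ = μ₃/σ³ = -266.09 / 389.01700 ≈ -0.6840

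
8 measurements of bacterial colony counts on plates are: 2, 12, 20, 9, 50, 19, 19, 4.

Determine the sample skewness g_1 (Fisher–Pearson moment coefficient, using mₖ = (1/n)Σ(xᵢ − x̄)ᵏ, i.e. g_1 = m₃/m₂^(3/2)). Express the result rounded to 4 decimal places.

1.3562

x̄ = (2 + 12 + 20 + 9 + 50 + 19 + 19 + 4) / 8 = 16.8750
deviations (xᵢ − x̄): -14.8750, -4.8750, 3.1250, -7.8750, 33.1250, 2.1250, 2.1250, -12.8750
Σ(xᵢ − x̄)² = 1588.8750 ⇒ m₂ = 1588.8750/8 = 198.60938
Σ(xᵢ − x̄)³ = 30366.8438 ⇒ m₃ = 30366.8438/8 = 3795.85547
m₂^(3/2) = 198.60938^(1.5) = 2798.97885
g_1 = m₃ / m₂^(3/2) = 3795.85547 / 2798.97885 ≈ 1.3562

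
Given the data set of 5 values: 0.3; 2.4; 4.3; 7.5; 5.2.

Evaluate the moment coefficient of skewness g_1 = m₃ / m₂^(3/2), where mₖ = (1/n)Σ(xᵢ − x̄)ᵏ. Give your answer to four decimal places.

-0.0641

x̄ = (0.3 + 2.4 + 4.3 + 7.5 + 5.2) / 5 = 3.9400
deviations (xᵢ − x̄): -3.6400, -1.5400, 0.3600, 3.5600, 1.2600
Σ(xᵢ − x̄)² = 30.0120 ⇒ m₂ = 30.0120/5 = 6.00240
Σ(xᵢ − x̄)³ = -4.7158 ⇒ m₃ = -4.7158/5 = -0.94315
m₂^(3/2) = 6.00240^(1.5) = 14.70576
g_1 = m₃ / m₂^(3/2) = -0.94315 / 14.70576 ≈ -0.0641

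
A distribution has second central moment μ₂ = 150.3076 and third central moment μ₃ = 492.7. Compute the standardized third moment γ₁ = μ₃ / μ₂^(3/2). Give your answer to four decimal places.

0.2674

σ = √μ₂ = √150.3076 = 12.26000
σ³ = μ₂^(3/2) = 1842.77118
γ₁ = μ₃/σ³ = 492.7 / 1842.77118 ≈ 0.2674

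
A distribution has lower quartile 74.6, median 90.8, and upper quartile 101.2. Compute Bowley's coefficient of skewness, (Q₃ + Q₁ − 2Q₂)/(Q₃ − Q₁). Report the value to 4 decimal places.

numerator: Q₃ + Q₁ − 2Q₂ = 101.2 + 74.6 − 2×90.8 = -5.8000
denominator: Q₃ − Q₁ = 101.2 − 74.6 = 26.6000
Bowley skewness = -5.8000 / 26.6000 ≈ -0.2180

-0.2180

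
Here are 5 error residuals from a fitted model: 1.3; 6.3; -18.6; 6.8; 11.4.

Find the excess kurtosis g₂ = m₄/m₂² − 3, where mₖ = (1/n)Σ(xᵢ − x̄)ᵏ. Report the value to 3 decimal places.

x̄ = 1.4400
Σ(xᵢ − x̄)² = 553.1720 ⇒ m₂ = 110.63440
Σ(xᵢ − x̄)⁴ = 172508.0784 ⇒ m₄ = 34501.61567
m₂² = 12239.97046
g₂ = m₄/m₂² − 3 = 2.81877 − 3 ≈ -0.181

-0.181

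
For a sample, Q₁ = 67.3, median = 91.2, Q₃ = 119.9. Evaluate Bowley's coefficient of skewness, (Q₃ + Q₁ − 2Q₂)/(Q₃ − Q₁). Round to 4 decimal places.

0.0913

numerator: Q₃ + Q₁ − 2Q₂ = 119.9 + 67.3 − 2×91.2 = 4.8000
denominator: Q₃ − Q₁ = 119.9 − 67.3 = 52.6000
Bowley skewness = 4.8000 / 52.6000 ≈ 0.0913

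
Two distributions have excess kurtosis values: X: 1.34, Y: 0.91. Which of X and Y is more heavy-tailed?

X

Higher excess kurtosis ⇒ heavier tails relative to the normal distribution.
1.34 vs 0.91: the larger is 1.34, so X has heavier tails.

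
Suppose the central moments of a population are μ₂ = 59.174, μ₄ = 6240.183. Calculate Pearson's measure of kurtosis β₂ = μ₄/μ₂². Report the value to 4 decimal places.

1.7821

μ₂² = 59.174² = 3501.56228
μ₄/μ₂² = 6240.183 / 3501.56228 = 1.78211
β₂ ≈ 1.7821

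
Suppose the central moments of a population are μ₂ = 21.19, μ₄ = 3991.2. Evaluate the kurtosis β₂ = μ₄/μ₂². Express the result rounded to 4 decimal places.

8.8888

μ₂² = 21.19² = 449.01610
μ₄/μ₂² = 3991.2 / 449.01610 = 8.88877
β₂ ≈ 8.8888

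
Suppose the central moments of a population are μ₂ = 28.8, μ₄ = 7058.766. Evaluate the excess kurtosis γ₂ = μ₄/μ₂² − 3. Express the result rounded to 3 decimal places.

μ₂² = 28.8² = 829.44000
μ₄/μ₂² = 7058.766 / 829.44000 = 8.51028
γ₂ = 8.51028 − 3 ≈ 5.510

5.510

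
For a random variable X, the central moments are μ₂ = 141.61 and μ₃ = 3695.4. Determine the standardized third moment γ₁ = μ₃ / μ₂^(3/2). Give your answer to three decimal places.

2.193

σ = √μ₂ = √141.61 = 11.90000
σ³ = μ₂^(3/2) = 1685.15900
γ₁ = μ₃/σ³ = 3695.4 / 1685.15900 ≈ 2.193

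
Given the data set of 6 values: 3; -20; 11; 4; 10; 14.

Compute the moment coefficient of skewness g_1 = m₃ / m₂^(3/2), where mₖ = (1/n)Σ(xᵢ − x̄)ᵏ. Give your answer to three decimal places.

-1.341

x̄ = (3 - 20 + 11 + 4 + 10 + 14) / 6 = 3.6667
deviations (xᵢ − x̄): -0.6667, -23.6667, 7.3333, 0.3333, 6.3333, 10.3333
Σ(xᵢ − x̄)² = 761.3333 ⇒ m₂ = 761.3333/6 = 126.88889
Σ(xᵢ − x̄)³ = -11504.4444 ⇒ m₃ = -11504.4444/6 = -1917.40741
m₂^(3/2) = 126.88889^(1.5) = 1429.33949
g_1 = m₃ / m₂^(3/2) = -1917.40741 / 1429.33949 ≈ -1.341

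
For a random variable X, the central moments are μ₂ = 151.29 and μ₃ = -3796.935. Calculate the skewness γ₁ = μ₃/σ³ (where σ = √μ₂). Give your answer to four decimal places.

-2.0404

σ = √μ₂ = √151.29 = 12.30000
σ³ = μ₂^(3/2) = 1860.86700
γ₁ = μ₃/σ³ = -3796.935 / 1860.86700 ≈ -2.0404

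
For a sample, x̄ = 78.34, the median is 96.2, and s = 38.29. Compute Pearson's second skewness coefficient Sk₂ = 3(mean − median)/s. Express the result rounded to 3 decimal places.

Sk₂ = 3(78.34 − 96.2) / 38.29 = 3 × -17.8600 / 38.29
    = -53.5800 / 38.29 ≈ -1.399

-1.399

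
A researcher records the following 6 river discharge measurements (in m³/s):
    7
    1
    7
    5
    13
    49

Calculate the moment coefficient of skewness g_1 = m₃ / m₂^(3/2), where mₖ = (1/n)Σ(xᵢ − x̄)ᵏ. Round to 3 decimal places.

x̄ = (7 + 1 + 7 + 5 + 13 + 49) / 6 = 13.6667
deviations (xᵢ − x̄): -6.6667, -12.6667, -6.6667, -8.6667, -0.6667, 35.3333
Σ(xᵢ − x̄)² = 1573.3333 ⇒ m₂ = 1573.3333/6 = 262.22222
Σ(xᵢ − x̄)³ = 40835.5556 ⇒ m₃ = 40835.5556/6 = 6805.92593
m₂^(3/2) = 262.22222^(1.5) = 4246.23710
g_1 = m₃ / m₂^(3/2) = 6805.92593 / 4246.23710 ≈ 1.603

1.603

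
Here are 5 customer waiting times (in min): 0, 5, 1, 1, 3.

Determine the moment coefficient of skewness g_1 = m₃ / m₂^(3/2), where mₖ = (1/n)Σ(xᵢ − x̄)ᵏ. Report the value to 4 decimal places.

0.6289

x̄ = (0 + 5 + 1 + 1 + 3) / 5 = 2.0000
deviations (xᵢ − x̄): -2.0000, 3.0000, -1.0000, -1.0000, 1.0000
Σ(xᵢ − x̄)² = 16.0000 ⇒ m₂ = 16.0000/5 = 3.20000
Σ(xᵢ − x̄)³ = 18.0000 ⇒ m₃ = 18.0000/5 = 3.60000
m₂^(3/2) = 3.20000^(1.5) = 5.72433
g_1 = m₃ / m₂^(3/2) = 3.60000 / 5.72433 ≈ 0.6289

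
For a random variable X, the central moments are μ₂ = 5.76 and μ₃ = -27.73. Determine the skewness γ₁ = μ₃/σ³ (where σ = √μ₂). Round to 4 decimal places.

σ = √μ₂ = √5.76 = 2.40000
σ³ = μ₂^(3/2) = 13.82400
γ₁ = μ₃/σ³ = -27.73 / 13.82400 ≈ -2.0059

-2.0059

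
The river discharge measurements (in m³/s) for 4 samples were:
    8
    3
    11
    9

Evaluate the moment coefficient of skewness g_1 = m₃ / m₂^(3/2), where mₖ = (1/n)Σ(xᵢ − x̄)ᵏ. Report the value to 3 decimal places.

-0.692

x̄ = (8 + 3 + 11 + 9) / 4 = 7.7500
deviations (xᵢ − x̄): 0.2500, -4.7500, 3.2500, 1.2500
Σ(xᵢ − x̄)² = 34.7500 ⇒ m₂ = 34.7500/4 = 8.68750
Σ(xᵢ − x̄)³ = -70.8750 ⇒ m₃ = -70.8750/4 = -17.71875
m₂^(3/2) = 8.68750^(1.5) = 25.60603
g_1 = m₃ / m₂^(3/2) = -17.71875 / 25.60603 ≈ -0.692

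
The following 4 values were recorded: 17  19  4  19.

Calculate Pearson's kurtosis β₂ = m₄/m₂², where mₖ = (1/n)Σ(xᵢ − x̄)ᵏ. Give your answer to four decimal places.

2.2845

x̄ = 14.7500
Σ(xᵢ − x̄)² = 156.7500 ⇒ m₂ = 39.18750
Σ(xᵢ − x̄)⁴ = 14032.8281 ⇒ m₄ = 3508.20703
m₂² = 1535.66016
β₂ = m₄/m₂² = 3508.20703 / 1535.66016 ≈ 2.2845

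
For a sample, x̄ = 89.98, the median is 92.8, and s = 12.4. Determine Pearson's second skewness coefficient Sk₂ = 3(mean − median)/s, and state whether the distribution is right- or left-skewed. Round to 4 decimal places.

-0.6823, left-skewed

Sk₂ = 3(89.98 − 92.8) / 12.4 = 3 × -2.8200 / 12.4
    = -8.4600 / 12.4 ≈ -0.6823
Sk₂ < 0 ⇒ mean < median ⇒ left-skewed (negative skew).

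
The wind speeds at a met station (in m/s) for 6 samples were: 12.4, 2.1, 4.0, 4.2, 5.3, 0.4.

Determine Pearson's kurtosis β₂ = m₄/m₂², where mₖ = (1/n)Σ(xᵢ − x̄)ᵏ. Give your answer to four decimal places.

x̄ = 4.7333
Σ(xᵢ − x̄)² = 85.6333 ⇒ m₂ = 14.27222
Σ(xᵢ − x̄)⁴ = 3855.9918 ⇒ m₄ = 642.66531
m₂² = 203.69633
β₂ = m₄/m₂² = 642.66531 / 203.69633 ≈ 3.1550

3.1550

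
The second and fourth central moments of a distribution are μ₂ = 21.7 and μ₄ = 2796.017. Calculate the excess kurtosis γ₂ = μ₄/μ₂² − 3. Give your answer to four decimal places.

μ₂² = 21.7² = 470.89000
μ₄/μ₂² = 2796.017 / 470.89000 = 5.93773
γ₂ = 5.93773 − 3 ≈ 2.9377

2.9377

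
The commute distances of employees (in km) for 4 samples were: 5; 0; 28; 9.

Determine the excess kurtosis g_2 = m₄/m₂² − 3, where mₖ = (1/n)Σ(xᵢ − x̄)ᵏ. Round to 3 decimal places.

x̄ = 10.5000
Σ(xᵢ − x̄)² = 449.0000 ⇒ m₂ = 112.25000
Σ(xᵢ − x̄)⁴ = 106864.2500 ⇒ m₄ = 26716.06250
m₂² = 12600.06250
g_2 = m₄/m₂² − 3 = 2.12031 − 3 ≈ -0.880

-0.880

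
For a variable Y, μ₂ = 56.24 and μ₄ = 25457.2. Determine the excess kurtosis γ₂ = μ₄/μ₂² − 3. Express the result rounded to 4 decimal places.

5.0486

μ₂² = 56.24² = 3162.93760
μ₄/μ₂² = 25457.2 / 3162.93760 = 8.04859
γ₂ = 8.04859 − 3 ≈ 5.0486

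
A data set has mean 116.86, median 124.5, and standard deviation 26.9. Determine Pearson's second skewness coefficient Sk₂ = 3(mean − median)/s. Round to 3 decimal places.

Sk₂ = 3(116.86 − 124.5) / 26.9 = 3 × -7.6400 / 26.9
    = -22.9200 / 26.9 ≈ -0.852

-0.852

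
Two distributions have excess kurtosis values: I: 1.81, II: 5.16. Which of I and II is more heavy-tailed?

Higher excess kurtosis ⇒ heavier tails relative to the normal distribution.
1.81 vs 5.16: the larger is 5.16, so II has heavier tails.

II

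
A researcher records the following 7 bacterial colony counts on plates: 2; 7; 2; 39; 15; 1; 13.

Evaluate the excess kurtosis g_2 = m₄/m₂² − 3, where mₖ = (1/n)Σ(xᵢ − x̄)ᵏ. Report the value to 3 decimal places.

x̄ = 11.2857
Σ(xᵢ − x̄)² = 1081.4286 ⇒ m₂ = 154.48980
Σ(xᵢ − x̄)⁴ = 616547.8192 ⇒ m₄ = 88078.25989
m₂² = 23867.09704
g_2 = m₄/m₂² − 3 = 3.69036 − 3 ≈ 0.690

0.690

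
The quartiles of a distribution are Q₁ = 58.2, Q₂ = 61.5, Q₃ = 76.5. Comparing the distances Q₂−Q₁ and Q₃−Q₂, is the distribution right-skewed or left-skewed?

right-skewed

Q₂ − Q₁ = 3.3;  Q₃ − Q₂ = 15.0
Q₃ − Q₂ > Q₂ − Q₁ ⇒ the upper half is more spread out ⇒ right-skewed.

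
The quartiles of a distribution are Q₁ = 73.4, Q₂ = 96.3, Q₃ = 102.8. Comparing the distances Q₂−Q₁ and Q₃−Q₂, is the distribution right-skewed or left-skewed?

Q₂ − Q₁ = 22.9;  Q₃ − Q₂ = 6.5
Q₂ − Q₁ > Q₃ − Q₂ ⇒ the lower half is more spread out ⇒ left-skewed.

left-skewed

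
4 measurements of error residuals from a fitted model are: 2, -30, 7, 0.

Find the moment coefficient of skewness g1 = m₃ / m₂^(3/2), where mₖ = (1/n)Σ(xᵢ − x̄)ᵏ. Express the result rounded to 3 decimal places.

x̄ = (2 - 30 + 7 + 0) / 4 = -5.2500
deviations (xᵢ − x̄): 7.2500, -24.7500, 12.2500, 5.2500
Σ(xᵢ − x̄)² = 842.7500 ⇒ m₂ = 842.7500/4 = 210.68750
Σ(xᵢ − x̄)³ = -12796.8750 ⇒ m₃ = -12796.8750/4 = -3199.21875
m₂^(3/2) = 210.68750^(1.5) = 3058.14557
g1 = m₃ / m₂^(3/2) = -3199.21875 / 3058.14557 ≈ -1.046

-1.046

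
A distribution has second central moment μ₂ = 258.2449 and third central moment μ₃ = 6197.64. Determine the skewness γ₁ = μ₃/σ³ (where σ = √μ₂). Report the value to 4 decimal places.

1.4934

σ = √μ₂ = √258.2449 = 16.07000
σ³ = μ₂^(3/2) = 4149.99554
γ₁ = μ₃/σ³ = 6197.64 / 4149.99554 ≈ 1.4934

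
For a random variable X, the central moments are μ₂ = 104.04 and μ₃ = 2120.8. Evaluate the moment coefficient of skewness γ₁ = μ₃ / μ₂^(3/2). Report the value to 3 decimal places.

σ = √μ₂ = √104.04 = 10.20000
σ³ = μ₂^(3/2) = 1061.20800
γ₁ = μ₃/σ³ = 2120.8 / 1061.20800 ≈ 1.998

1.998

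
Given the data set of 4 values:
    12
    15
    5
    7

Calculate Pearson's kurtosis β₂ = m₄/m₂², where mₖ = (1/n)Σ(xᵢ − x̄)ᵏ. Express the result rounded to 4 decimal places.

1.3730

x̄ = 9.7500
Σ(xᵢ − x̄)² = 62.7500 ⇒ m₂ = 15.68750
Σ(xᵢ − x̄)⁴ = 1351.5781 ⇒ m₄ = 337.89453
m₂² = 246.09766
β₂ = m₄/m₂² = 337.89453 / 246.09766 ≈ 1.3730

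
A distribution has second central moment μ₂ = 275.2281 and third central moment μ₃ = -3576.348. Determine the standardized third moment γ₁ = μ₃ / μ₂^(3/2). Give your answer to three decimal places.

σ = √μ₂ = √275.2281 = 16.59000
σ³ = μ₂^(3/2) = 4566.03418
γ₁ = μ₃/σ³ = -3576.348 / 4566.03418 ≈ -0.783

-0.783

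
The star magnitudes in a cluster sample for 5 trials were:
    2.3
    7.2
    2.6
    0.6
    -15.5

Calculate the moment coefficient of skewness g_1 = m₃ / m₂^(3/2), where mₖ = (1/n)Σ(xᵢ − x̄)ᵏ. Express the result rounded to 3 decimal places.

-1.192

x̄ = (2.3 + 7.2 + 2.6 + 0.6 - 15.5) / 5 = -0.5600
deviations (xᵢ − x̄): 2.8600, 7.7600, 3.1600, 1.1600, -14.9400
Σ(xᵢ − x̄)² = 302.9320 ⇒ m₂ = 302.9320/5 = 60.58640
Σ(xᵢ − x̄)³ = -2810.8642 ⇒ m₃ = -2810.8642/5 = -562.17283
m₂^(3/2) = 60.58640^(1.5) = 471.58797
g_1 = m₃ / m₂^(3/2) = -562.17283 / 471.58797 ≈ -1.192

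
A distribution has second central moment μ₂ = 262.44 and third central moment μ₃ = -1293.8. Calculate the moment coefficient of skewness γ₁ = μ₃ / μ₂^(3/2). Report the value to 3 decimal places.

σ = √μ₂ = √262.44 = 16.20000
σ³ = μ₂^(3/2) = 4251.52800
γ₁ = μ₃/σ³ = -1293.8 / 4251.52800 ≈ -0.304

-0.304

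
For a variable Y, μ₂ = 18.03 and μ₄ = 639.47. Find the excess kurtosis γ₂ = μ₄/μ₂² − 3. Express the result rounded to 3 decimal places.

-1.033

μ₂² = 18.03² = 325.08090
μ₄/μ₂² = 639.47 / 325.08090 = 1.96711
γ₂ = 1.96711 − 3 ≈ -1.033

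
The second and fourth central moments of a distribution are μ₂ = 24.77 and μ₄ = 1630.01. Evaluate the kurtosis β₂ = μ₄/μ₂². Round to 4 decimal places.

μ₂² = 24.77² = 613.55290
μ₄/μ₂² = 1630.01 / 613.55290 = 2.65667
β₂ ≈ 2.6567

2.6567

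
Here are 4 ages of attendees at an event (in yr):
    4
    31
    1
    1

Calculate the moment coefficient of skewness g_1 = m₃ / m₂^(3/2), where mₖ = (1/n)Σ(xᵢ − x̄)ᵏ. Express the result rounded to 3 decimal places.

x̄ = (4 + 31 + 1 + 1) / 4 = 9.2500
deviations (xᵢ − x̄): -5.2500, 21.7500, -8.2500, -8.2500
Σ(xᵢ − x̄)² = 636.7500 ⇒ m₂ = 636.7500/4 = 159.18750
Σ(xᵢ − x̄)³ = 9021.3750 ⇒ m₃ = 9021.3750/4 = 2255.34375
m₂^(3/2) = 159.18750^(1.5) = 2008.46119
g_1 = m₃ / m₂^(3/2) = 2255.34375 / 2008.46119 ≈ 1.123

1.123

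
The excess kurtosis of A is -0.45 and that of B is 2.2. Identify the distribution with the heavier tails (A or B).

B

Higher excess kurtosis ⇒ heavier tails relative to the normal distribution.
-0.45 vs 2.2: the larger is 2.2, so B has heavier tails. (B is leptokurtic — heavier-than-normal tails; the other is platykurtic.)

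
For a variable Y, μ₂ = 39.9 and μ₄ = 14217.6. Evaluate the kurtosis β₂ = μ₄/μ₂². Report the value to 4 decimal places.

8.9306

μ₂² = 39.9² = 1592.01000
μ₄/μ₂² = 14217.6 / 1592.01000 = 8.93060
β₂ ≈ 8.9306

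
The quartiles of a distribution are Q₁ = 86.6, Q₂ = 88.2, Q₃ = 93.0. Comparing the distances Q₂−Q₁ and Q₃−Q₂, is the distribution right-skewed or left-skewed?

right-skewed

Q₂ − Q₁ = 1.6;  Q₃ − Q₂ = 4.8
Q₃ − Q₂ > Q₂ − Q₁ ⇒ the upper half is more spread out ⇒ right-skewed.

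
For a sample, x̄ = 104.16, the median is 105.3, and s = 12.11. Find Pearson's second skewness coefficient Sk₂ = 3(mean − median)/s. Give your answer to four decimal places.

Sk₂ = 3(104.16 − 105.3) / 12.11 = 3 × -1.1400 / 12.11
    = -3.4200 / 12.11 ≈ -0.2824

-0.2824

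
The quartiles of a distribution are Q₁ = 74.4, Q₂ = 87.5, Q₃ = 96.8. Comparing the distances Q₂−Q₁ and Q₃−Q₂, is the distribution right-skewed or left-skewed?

Q₂ − Q₁ = 13.1;  Q₃ − Q₂ = 9.3
Q₂ − Q₁ > Q₃ − Q₂ ⇒ the lower half is more spread out ⇒ left-skewed.

left-skewed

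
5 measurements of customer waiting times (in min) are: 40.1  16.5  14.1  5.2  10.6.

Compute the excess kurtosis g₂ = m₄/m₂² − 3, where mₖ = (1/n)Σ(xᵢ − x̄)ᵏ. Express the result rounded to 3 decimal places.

x̄ = 17.3000
Σ(xᵢ − x̄)² = 722.0200 ⇒ m₂ = 144.40400
Σ(xᵢ − x̄)⁴ = 293789.8930 ⇒ m₄ = 58757.97860
m₂² = 20852.51522
g₂ = m₄/m₂² − 3 = 2.81779 − 3 ≈ -0.182

-0.182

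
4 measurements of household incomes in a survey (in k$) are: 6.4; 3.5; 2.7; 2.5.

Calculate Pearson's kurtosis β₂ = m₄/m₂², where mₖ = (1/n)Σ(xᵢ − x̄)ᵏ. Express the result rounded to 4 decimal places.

x̄ = 3.7750
Σ(xᵢ − x̄)² = 9.7475 ⇒ m₂ = 2.43688
Σ(xᵢ − x̄)⁴ = 51.4646 ⇒ m₄ = 12.86614
m₂² = 5.93836
β₂ = m₄/m₂² = 12.86614 / 5.93836 ≈ 2.1666

2.1666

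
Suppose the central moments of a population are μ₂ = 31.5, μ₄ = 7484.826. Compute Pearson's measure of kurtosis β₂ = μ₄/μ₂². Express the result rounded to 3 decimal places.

7.543

μ₂² = 31.5² = 992.25000
μ₄/μ₂² = 7484.826 / 992.25000 = 7.54329
β₂ ≈ 7.543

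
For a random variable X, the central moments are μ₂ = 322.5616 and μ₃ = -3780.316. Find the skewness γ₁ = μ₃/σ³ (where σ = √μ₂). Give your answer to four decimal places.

-0.6525

σ = √μ₂ = √322.5616 = 17.96000
σ³ = μ₂^(3/2) = 5793.20634
γ₁ = μ₃/σ³ = -3780.316 / 5793.20634 ≈ -0.6525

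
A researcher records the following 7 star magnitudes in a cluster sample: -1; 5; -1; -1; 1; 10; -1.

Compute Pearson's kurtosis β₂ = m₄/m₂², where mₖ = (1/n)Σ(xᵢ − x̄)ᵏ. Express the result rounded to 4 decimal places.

2.9504

x̄ = 1.7143
Σ(xᵢ − x̄)² = 109.4286 ⇒ m₂ = 15.63265
Σ(xᵢ − x̄)⁴ = 5047.1662 ⇒ m₄ = 721.02374
m₂² = 244.37984
β₂ = m₄/m₂² = 721.02374 / 244.37984 ≈ 2.9504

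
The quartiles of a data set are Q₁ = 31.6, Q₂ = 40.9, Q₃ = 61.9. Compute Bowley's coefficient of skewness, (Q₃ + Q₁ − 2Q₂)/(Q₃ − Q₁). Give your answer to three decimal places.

0.386

numerator: Q₃ + Q₁ − 2Q₂ = 61.9 + 31.6 − 2×40.9 = 11.7000
denominator: Q₃ − Q₁ = 61.9 − 31.6 = 30.3000
Bowley skewness = 11.7000 / 30.3000 ≈ 0.386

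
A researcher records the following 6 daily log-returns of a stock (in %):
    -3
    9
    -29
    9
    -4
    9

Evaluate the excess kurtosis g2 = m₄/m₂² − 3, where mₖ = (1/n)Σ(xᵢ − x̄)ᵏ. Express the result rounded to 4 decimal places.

x̄ = -1.5000
Σ(xᵢ − x̄)² = 1095.5000 ⇒ m₂ = 182.58333
Σ(xᵢ − x̄)⁴ = 608423.3750 ⇒ m₄ = 101403.89583
m₂² = 33336.67361
g2 = m₄/m₂² − 3 = 3.04181 − 3 ≈ 0.0418

0.0418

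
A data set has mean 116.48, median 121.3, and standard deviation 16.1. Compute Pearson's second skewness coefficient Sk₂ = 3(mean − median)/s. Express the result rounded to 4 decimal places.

-0.8981

Sk₂ = 3(116.48 − 121.3) / 16.1 = 3 × -4.8200 / 16.1
    = -14.4600 / 16.1 ≈ -0.8981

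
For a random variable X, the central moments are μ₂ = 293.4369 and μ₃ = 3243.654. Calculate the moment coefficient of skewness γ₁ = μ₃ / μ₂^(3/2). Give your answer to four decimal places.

σ = √μ₂ = √293.4369 = 17.13000
σ³ = μ₂^(3/2) = 5026.57410
γ₁ = μ₃/σ³ = 3243.654 / 5026.57410 ≈ 0.6453

0.6453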